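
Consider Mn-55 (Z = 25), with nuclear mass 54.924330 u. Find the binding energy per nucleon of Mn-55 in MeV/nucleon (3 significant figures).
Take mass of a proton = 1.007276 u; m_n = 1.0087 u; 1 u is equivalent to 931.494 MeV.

8.78 MeV/nucleon

Z = 25, so N = A − Z = 55 − 25 = 30.
Σm = 25·m_p + 30·m_n = 25.181900 + 30.2610 = 55.442900 u
Mass defect Δm = 55.442900 − 54.924330 = 0.518570 u
Binding energy = Δm·c² = 0.518570 × 931.494 MeV/u = 483.045 MeV
BE/A = 483.045 MeV / 55 = 8.783 MeV/nucleon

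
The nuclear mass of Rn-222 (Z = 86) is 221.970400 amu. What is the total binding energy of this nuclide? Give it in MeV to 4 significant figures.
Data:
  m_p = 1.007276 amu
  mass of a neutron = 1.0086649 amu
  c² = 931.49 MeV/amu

1708 MeV

Σm = 86·m_p + 136·m_n = 86.625736 + 137.1784264 = 223.8041624 amu
The mass defect is 223.8041624 − 221.970400 = 1.8337624 amu.
Binding energy = Δm·c² = 1.8337624 × 931.49 MeV/amu = 1708.13 MeV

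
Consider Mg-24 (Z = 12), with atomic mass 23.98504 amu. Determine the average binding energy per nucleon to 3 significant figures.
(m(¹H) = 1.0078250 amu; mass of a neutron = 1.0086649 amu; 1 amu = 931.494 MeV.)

Z = 12, so N = A − Z = 24 − 12 = 12.
Total constituent mass: 12 × 1.0078250 + 12 × 1.0086649 = 24.1978788 amu
Mass defect Δm = 24.1978788 − 23.98504 = 0.2128388 amu
Binding energy = Δm·c² = 0.2128388 × 931.494 MeV/amu = 198.258 MeV
Dividing by A = 24 gives 8.261 MeV per nucleon.

8.26 MeV/nucleon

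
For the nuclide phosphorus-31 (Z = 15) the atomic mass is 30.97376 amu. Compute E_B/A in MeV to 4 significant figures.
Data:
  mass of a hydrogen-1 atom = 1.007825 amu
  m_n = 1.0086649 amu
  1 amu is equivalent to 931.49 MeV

8.481 MeV/nucleon

The nucleus contains 15 protons and 31 − 15 = 16 neutrons.
Σm = 15·m(¹H) + 16·m_n = 15.117375 + 16.1386384 = 31.2560134 amu
The mass defect is 31.2560134 − 30.97376 = 0.2822534 amu.
Converting to energy: 0.2822534 amu × 931.49 MeV/amu = 262.916 MeV
BE/A = 262.916 MeV / 31 = 8.481 MeV/nucleon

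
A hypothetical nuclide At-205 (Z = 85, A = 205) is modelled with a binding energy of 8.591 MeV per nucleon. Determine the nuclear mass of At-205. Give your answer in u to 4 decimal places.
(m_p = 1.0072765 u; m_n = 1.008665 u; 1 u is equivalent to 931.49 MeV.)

Total binding energy = 205 × 8.591 = 1761.155 MeV
Mass defect = 1761.155 MeV / (931.49 MeV/u) = 1.890686 u
Constituent mass = 85(1.0072765) + 120(1.008665) = 206.6583025 u
Nuclear mass = 206.6583025 − 1.890686 = 204.7676165 u ≈ 204.7676 u (to 4 decimal places)

204.7676 u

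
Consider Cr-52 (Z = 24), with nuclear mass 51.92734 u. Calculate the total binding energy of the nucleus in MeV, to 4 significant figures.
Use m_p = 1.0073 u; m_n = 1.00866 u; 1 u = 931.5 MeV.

Mass of separated nucleons = 24(1.0073) + 28(1.00866) = 24.1752 + 28.24248 = 52.41768 u
Δm = 52.41768 − 51.92734 = 0.49034 u
Binding energy = Δm·c² = 0.49034 × 931.5 MeV/u = 456.752 MeV

456.8 MeV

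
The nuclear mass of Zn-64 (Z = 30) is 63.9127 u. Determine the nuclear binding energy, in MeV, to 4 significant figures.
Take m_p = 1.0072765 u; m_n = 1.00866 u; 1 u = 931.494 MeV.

Mass of separated nucleons = 30(1.0072765) + 34(1.00866) = 30.2182950 + 34.29444 = 64.5127350 u
Mass defect Δm = 64.5127350 − 63.9127 = 0.6000350 u
Converting to energy: 0.6000350 u × 931.494 MeV/u = 558.929 MeV

558.9 MeV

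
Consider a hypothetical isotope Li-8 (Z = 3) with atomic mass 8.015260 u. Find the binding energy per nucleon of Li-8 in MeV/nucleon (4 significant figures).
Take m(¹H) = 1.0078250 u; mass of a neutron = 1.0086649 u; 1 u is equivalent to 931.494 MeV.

6.001 MeV/nucleon

Z = 3, so N = A − Z = 8 − 3 = 5.
Mass of separated nucleons = 3(1.0078250) + 5(1.0086649) = 3.0234750 + 5.0433245 = 8.0667995 u
The mass defect is 8.0667995 − 8.015260 = 0.0515395 u.
E_B = 0.0515395 × 931.494 = 48.0087 MeV
BE/A = 48.0087 MeV / 8 = 6.001 MeV/nucleon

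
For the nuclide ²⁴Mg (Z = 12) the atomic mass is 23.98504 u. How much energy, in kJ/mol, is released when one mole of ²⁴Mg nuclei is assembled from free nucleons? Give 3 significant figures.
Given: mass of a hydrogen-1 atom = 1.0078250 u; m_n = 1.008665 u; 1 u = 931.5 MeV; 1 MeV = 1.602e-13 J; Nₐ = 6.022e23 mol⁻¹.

1.91e+10 kJ/mol

With 12 protons and 12 neutrons (A = 24):
Total constituent mass: 12 × 1.0078250 + 12 × 1.008665 = 24.1978800 u
Mass defect Δm = 24.1978800 − 23.98504 = 0.2128400 u
Converting to energy: 0.2128400 u × 931.5 MeV/u = 198.260 MeV
Per nucleus in joules: 198.260 MeV × 1.602e-13 J/MeV = 3.1761e-11 J
Per mole: 3.1761e-11 J × 6.022e23 mol⁻¹ = 1.9126e+13 J/mol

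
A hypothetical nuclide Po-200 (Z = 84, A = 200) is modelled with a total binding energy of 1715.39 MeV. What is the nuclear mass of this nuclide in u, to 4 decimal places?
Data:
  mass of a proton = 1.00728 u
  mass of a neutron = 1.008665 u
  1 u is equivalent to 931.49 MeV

199.7751 u

Mass defect = 1715.39 MeV / (931.49 MeV/u) = 1.841555 u
Constituent mass = 84(1.00728) + 116(1.008665) = 201.616660 u
Nuclear mass = 201.616660 − 1.841555 = 199.775105 u ≈ 199.7751 u (to 4 decimal places)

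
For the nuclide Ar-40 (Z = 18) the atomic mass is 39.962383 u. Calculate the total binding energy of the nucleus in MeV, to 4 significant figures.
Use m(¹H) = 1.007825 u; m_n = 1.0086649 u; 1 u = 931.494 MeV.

343.8 MeV

Total constituent mass: 18 × 1.007825 + 22 × 1.0086649 = 40.3314778 u
Δm = 40.3314778 − 39.962383 = 0.3690948 u
Converting to energy: 0.3690948 u × 931.494 MeV/u = 343.810 MeV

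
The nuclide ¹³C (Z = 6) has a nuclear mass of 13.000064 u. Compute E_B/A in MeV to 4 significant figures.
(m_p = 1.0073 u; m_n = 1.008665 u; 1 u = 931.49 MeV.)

Z = 6, so N = A − Z = 13 − 6 = 7.
Mass of separated nucleons = 6(1.0073) + 7(1.008665) = 6.0438 + 7.060655 = 13.104455 u
Δm = 13.104455 − 13.000064 = 0.104391 u
Converting to energy: 0.104391 u × 931.49 MeV/u = 97.2392 MeV
BE/A = 97.2392 MeV / 13 = 7.480 MeV/nucleon

7.480 MeV/nucleon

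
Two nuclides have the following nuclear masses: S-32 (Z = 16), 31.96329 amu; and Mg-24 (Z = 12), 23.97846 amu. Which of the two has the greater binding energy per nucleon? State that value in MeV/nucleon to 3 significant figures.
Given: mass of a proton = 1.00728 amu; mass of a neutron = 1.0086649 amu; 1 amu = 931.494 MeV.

S-32: Σm = 16(1.00728) + 16(1.0086649) = 32.2551184 amu; Δm = 0.2918284 amu; E_B = 271.836 MeV; E_B/A = 8.4949 MeV
Mg-24: Σm = 12(1.00728) + 12(1.0086649) = 24.1913388 amu; Δm = 0.2128788 amu; E_B = 198.295 MeV; E_B/A = 8.262 MeV
S-32 has the higher binding energy per nucleon, so it is the more tightly bound nucleus.

S-32; 8.49 MeV/nucleon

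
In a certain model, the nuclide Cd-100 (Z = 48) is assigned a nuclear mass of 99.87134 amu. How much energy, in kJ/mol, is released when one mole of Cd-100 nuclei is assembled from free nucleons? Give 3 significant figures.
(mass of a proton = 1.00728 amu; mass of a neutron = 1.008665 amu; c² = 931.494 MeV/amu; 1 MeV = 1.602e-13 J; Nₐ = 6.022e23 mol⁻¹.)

The nucleus contains 48 protons and 100 − 48 = 52 neutrons.
Σm = 48·m_p + 52·m_n = 48.34944 + 52.450580 = 100.800020 amu
The mass defect is 100.800020 − 99.87134 = 0.928680 amu.
E_B = 0.928680 × 931.494 = 865.060 MeV
Per nucleus in joules: 865.060 MeV × 1.602e-13 J/MeV = 1.3858e-10 J
Per mole: 1.3858e-10 J × 6.022e23 mol⁻¹ = 8.3453e+13 J/mol

8.35e+10 kJ/mol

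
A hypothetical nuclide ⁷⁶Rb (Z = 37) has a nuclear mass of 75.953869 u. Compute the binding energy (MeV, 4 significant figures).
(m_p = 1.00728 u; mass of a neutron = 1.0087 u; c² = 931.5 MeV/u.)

Mass of separated nucleons = 37(1.00728) + 39(1.0087) = 37.26936 + 39.3393 = 76.60866 u
Mass defect Δm = 76.60866 − 75.953869 = 0.654791 u
E_B = 0.654791 × 931.5 = 609.938 MeV

609.9 MeV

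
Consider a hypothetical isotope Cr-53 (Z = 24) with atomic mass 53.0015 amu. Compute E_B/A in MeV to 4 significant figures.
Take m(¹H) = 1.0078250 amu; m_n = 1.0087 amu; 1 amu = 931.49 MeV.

7.709 MeV/nucleon

Total constituent mass: 24 × 1.0078250 + 29 × 1.0087 = 53.4401000 amu
Δm = 53.4401000 − 53.0015 = 0.4386000 amu
E_B = 0.4386000 × 931.49 = 408.552 MeV
Dividing by A = 53 gives 7.709 MeV per nucleon.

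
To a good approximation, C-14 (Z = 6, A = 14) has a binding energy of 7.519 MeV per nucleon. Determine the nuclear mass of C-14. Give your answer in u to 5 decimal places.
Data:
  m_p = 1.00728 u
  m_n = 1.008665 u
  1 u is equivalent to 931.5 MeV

Total binding energy = 14 × 7.519 = 105.266 MeV
Mass defect = 105.266 MeV / (931.5 MeV/u) = 0.1130070 u
Constituent mass = 6(1.00728) + 8(1.008665) = 14.113000 u
Nuclear mass = 14.113000 − 0.1130070 = 13.9999930 u ≈ 13.99999 u (to 5 decimal places)

13.99999 u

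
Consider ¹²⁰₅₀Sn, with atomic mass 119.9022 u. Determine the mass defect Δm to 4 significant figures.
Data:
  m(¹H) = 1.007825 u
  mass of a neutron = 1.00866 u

Σm = 50·m(¹H) + 70·m_n = 50.391250 + 70.60620 = 120.997450 u
Mass defect Δm = 120.997450 − 119.9022 = 1.095250 u

1.095 u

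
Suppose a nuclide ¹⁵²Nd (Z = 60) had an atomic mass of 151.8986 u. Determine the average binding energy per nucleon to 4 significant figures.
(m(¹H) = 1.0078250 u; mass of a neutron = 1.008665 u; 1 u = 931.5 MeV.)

Mass of separated nucleons = 60(1.0078250) + 92(1.008665) = 60.4695000 + 92.797180 = 153.2666800 u
The mass defect is 153.2666800 − 151.8986 = 1.3680800 u.
Binding energy = Δm·c² = 1.3680800 × 931.5 MeV/u = 1274.37 MeV
Per nucleon: 1274.37 / 152 = 8.384 MeV

8.384 MeV/nucleon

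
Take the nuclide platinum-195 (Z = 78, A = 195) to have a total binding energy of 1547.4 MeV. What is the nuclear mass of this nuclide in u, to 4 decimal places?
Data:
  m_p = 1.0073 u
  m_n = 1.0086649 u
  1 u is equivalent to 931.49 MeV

194.9220 u

Mass defect = 1547.4 MeV / (931.49 MeV/u) = 1.661209 u
Constituent mass = 78(1.0073) + 117(1.0086649) = 196.5831933 u
Nuclear mass = 196.5831933 − 1.661209 = 194.9219843 u ≈ 194.9220 u (to 4 decimal places)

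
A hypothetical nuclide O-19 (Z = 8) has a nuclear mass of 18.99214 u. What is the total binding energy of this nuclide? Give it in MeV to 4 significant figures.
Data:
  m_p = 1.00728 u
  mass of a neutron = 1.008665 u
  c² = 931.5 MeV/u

Z = 8, so N = A − Z = 19 − 8 = 11.
Total constituent mass: 8 × 1.00728 + 11 × 1.008665 = 19.153555 u
Δm = 19.153555 − 18.99214 = 0.161415 u
Binding energy = Δm·c² = 0.161415 × 931.5 MeV/u = 150.358 MeV

150.4 MeV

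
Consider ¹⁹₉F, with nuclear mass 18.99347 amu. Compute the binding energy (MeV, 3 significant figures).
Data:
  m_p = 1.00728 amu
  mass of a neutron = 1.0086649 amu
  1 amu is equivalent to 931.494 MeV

148 MeV

Total constituent mass: 9 × 1.00728 + 10 × 1.0086649 = 19.1521690 amu
Δm = 19.1521690 − 18.99347 = 0.1586990 amu
E_B = 0.1586990 × 931.494 = 147.827 MeV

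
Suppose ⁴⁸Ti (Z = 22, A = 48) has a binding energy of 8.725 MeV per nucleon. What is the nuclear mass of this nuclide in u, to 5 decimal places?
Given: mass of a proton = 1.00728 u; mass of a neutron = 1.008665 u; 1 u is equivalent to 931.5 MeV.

Total binding energy = 48 × 8.725 = 418.800 MeV
Mass defect = 418.800 MeV / (931.5 MeV/u) = 0.4495974 u
Constituent mass = 22(1.00728) + 26(1.008665) = 48.385450 u
Nuclear mass = 48.385450 − 0.4495974 = 47.9358526 u ≈ 47.93585 u (to 5 decimal places)

47.93585 u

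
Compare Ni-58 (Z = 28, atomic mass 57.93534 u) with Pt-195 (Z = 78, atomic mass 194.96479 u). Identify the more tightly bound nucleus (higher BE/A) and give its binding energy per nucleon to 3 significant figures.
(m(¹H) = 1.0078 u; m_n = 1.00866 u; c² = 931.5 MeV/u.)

Ni-58: Σm = 28(1.0078) + 30(1.00866) = 58.47820 u; Δm = 0.54286 u; E_B = 505.674 MeV; E_B/A = 8.719 MeV
Pt-195: Σm = 78(1.0078) + 117(1.00866) = 196.62162 u; Δm = 1.65683 u; E_B = 1543.337 MeV; E_B/A = 7.9145 MeV
Ni-58 has the higher binding energy per nucleon, so it is the more tightly bound nucleus.

Ni-58; 8.72 MeV/nucleon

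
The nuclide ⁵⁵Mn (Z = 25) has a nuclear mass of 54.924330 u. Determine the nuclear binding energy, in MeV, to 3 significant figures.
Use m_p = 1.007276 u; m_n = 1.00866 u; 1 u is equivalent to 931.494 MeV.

482 MeV

Z = 25, so N = A − Z = 55 − 25 = 30.
Mass of separated nucleons = 25(1.007276) + 30(1.00866) = 25.181900 + 30.25980 = 55.441700 u
The mass defect is 55.441700 − 54.924330 = 0.517370 u.
E_B = 0.517370 × 931.494 = 481.927 MeV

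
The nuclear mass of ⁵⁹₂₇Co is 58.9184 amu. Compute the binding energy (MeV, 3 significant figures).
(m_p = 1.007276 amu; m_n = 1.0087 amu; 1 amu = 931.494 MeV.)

518 MeV

The nucleus contains 27 protons and 59 − 27 = 32 neutrons.
Total constituent mass: 27 × 1.007276 + 32 × 1.0087 = 59.474852 amu
Δm = 59.474852 − 58.9184 = 0.556452 amu
Binding energy = Δm·c² = 0.556452 × 931.494 MeV/amu = 518.332 MeV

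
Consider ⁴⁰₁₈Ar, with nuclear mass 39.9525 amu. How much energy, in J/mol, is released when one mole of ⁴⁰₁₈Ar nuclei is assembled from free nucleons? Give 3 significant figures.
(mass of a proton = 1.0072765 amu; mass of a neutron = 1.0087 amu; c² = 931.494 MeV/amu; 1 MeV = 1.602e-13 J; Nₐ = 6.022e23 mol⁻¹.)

3.32e+13 J/mol

Σm = 18·m_p + 22·m_n = 18.1309770 + 22.1914 = 40.3223770 amu
The mass defect is 40.3223770 − 39.9525 = 0.3698770 amu.
Binding energy = Δm·c² = 0.3698770 × 931.494 MeV/amu = 344.538 MeV
Per nucleus in joules: 344.538 MeV × 1.602e-13 J/MeV = 5.5195e-11 J
Per mole: 5.5195e-11 J × 6.022e23 mol⁻¹ = 3.3238e+13 J/mol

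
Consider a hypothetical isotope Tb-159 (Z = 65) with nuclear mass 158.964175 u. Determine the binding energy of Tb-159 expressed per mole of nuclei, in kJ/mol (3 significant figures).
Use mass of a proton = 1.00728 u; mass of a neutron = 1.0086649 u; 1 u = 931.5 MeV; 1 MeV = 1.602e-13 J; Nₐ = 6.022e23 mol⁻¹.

1.19e+11 kJ/mol

The nucleus contains 65 protons and 159 − 65 = 94 neutrons.
Σm = 65·m_p + 94·m_n = 65.47320 + 94.8145006 = 160.2877006 u
Δm = 160.2877006 − 158.964175 = 1.3235256 u
Binding energy = Δm·c² = 1.3235256 × 931.5 MeV/u = 1232.86 MeV
Per nucleus in joules: 1232.86 MeV × 1.602e-13 J/MeV = 1.9750e-10 J
Per mole: 1.9750e-10 J × 6.022e23 mol⁻¹ = 1.1893e+14 J/mol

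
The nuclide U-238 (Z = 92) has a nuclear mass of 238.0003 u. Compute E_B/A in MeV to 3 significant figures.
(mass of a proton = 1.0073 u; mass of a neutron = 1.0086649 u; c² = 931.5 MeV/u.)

With 92 protons and 146 neutrons (A = 238):
Mass of separated nucleons = 92(1.0073) + 146(1.0086649) = 92.6716 + 147.2650754 = 239.9366754 u
The mass defect is 239.9366754 − 238.0003 = 1.9363754 u.
Converting to energy: 1.9363754 u × 931.5 MeV/u = 1803.73 MeV
Per nucleon: 1803.73 / 238 = 7.579 MeV

7.58 MeV/nucleon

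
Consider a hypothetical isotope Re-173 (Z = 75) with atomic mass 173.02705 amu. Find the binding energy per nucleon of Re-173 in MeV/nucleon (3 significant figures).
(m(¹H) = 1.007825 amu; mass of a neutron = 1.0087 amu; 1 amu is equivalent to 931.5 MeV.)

7.61 MeV/nucleon

The nucleus contains 75 protons and 173 − 75 = 98 neutrons.
Σm = 75·m(¹H) + 98·m_n = 75.586875 + 98.8526 = 174.439475 amu
The mass defect is 174.439475 − 173.02705 = 1.412425 amu.
E_B = 1.412425 × 931.5 = 1315.67 MeV
Per nucleon: 1315.67 / 173 = 7.605 MeV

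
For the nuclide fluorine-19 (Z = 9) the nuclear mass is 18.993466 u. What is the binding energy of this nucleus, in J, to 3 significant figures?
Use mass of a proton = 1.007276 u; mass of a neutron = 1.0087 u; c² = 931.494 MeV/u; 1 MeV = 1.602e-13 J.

Z = 9, so N = A − Z = 19 − 9 = 10.
Σm = 9·m_p + 10·m_n = 9.065484 + 10.0870 = 19.152484 u
Mass defect Δm = 19.152484 − 18.993466 = 0.159018 u
E_B = 0.159018 × 931.494 = 148.124 MeV
In joules: 148.124 MeV × 1.602e-13 J/MeV = 2.3729e-11 J

2.37e-11 J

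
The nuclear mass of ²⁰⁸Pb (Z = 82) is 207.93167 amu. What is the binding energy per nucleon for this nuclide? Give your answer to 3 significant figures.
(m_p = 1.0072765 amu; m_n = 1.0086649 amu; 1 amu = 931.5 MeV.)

7.87 MeV/nucleon

Mass of separated nucleons = 82(1.0072765) + 126(1.0086649) = 82.5966730 + 127.0917774 = 209.6884504 amu
Mass defect Δm = 209.6884504 − 207.93167 = 1.7567804 amu
Converting to energy: 1.7567804 amu × 931.5 MeV/amu = 1636.44 MeV
Dividing by A = 208 gives 7.868 MeV per nucleon.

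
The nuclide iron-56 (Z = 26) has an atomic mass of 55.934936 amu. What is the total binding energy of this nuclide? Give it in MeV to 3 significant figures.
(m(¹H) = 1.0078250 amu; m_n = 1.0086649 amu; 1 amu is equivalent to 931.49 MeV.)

The nucleus contains 26 protons and 56 − 26 = 30 neutrons.
Total constituent mass: 26 × 1.0078250 + 30 × 1.0086649 = 56.4633970 amu
The mass defect is 56.4633970 − 55.934936 = 0.5284610 amu.
Converting to energy: 0.5284610 amu × 931.49 MeV/amu = 492.256 MeV

492 MeV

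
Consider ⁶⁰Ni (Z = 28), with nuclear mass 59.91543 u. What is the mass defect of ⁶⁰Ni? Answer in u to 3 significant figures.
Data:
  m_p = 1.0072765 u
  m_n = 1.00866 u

0.565 u

Total constituent mass: 28 × 1.0072765 + 32 × 1.00866 = 60.4808620 u
Mass defect Δm = 60.4808620 − 59.91543 = 0.5654320 u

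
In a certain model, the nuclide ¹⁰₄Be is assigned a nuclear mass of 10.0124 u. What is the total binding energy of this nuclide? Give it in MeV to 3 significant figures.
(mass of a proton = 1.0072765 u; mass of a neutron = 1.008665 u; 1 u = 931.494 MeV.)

With 4 protons and 6 neutrons (A = 10):
Σm = 4·m_p + 6·m_n = 4.0291060 + 6.051990 = 10.0810960 u
Mass defect Δm = 10.0810960 − 10.0124 = 0.0686960 u
Binding energy = Δm·c² = 0.0686960 × 931.494 MeV/u = 63.9899 MeV

64.0 MeV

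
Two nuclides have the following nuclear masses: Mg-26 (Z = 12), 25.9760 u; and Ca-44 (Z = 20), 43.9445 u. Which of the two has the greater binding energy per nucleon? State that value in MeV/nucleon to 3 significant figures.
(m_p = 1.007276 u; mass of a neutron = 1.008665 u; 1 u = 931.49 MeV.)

Ca-44; 8.66 MeV/nucleon

Mg-26: Σm = 12(1.007276) + 14(1.008665) = 26.208622 u; Δm = 0.232622 u; E_B = 216.69 MeV; E_B/A = 8.334 MeV
Ca-44: Σm = 20(1.007276) + 24(1.008665) = 44.353480 u; Δm = 0.408980 u; E_B = 380.96 MeV; E_B/A = 8.658 MeV
Ca-44 has the higher binding energy per nucleon, so it is the more tightly bound nucleus.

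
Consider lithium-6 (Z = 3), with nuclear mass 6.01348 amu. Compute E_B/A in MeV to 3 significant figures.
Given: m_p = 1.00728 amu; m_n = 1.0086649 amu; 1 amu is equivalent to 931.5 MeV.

5.33 MeV/nucleon

Σm = 3·m_p + 3·m_n = 3.02184 + 3.0259947 = 6.0478347 amu
Δm = 6.0478347 − 6.01348 = 0.0343547 amu
Binding energy = Δm·c² = 0.0343547 × 931.5 MeV/amu = 32.0014 MeV
Dividing by A = 6 gives 5.334 MeV per nucleon.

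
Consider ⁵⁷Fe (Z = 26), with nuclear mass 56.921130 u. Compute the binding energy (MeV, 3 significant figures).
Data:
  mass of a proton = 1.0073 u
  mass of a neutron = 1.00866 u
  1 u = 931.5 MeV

500 MeV

The nucleus contains 26 protons and 57 − 26 = 31 neutrons.
Total constituent mass: 26 × 1.0073 + 31 × 1.00866 = 57.45826 u
Mass defect Δm = 57.45826 − 56.921130 = 0.537130 u
E_B = 0.537130 × 931.5 = 500.337 MeV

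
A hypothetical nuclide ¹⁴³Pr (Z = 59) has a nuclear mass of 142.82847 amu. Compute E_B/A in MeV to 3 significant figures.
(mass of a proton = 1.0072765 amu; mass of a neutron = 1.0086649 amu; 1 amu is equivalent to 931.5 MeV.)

Z = 59, so N = A − Z = 143 − 59 = 84.
Σm = 59·m_p + 84·m_n = 59.4293135 + 84.7278516 = 144.1571651 amu
Δm = 144.1571651 − 142.82847 = 1.3286951 amu
Converting to energy: 1.3286951 amu × 931.5 MeV/amu = 1237.68 MeV
Dividing by A = 143 gives 8.655 MeV per nucleon.

8.66 MeV/nucleon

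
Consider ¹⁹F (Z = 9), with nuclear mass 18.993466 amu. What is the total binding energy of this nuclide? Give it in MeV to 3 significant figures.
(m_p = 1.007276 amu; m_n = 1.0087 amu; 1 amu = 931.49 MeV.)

148 MeV

Total constituent mass: 9 × 1.007276 + 10 × 1.0087 = 19.152484 amu
The mass defect is 19.152484 − 18.993466 = 0.159018 amu.
E_B = 0.159018 × 931.49 = 148.124 MeV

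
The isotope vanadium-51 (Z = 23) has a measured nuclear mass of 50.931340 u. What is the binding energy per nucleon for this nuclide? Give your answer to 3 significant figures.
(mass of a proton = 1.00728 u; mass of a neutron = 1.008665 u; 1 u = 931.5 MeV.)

With 23 protons and 28 neutrons (A = 51):
Total constituent mass: 23 × 1.00728 + 28 × 1.008665 = 51.410060 u
Mass defect Δm = 51.410060 − 50.931340 = 0.478720 u
Binding energy = Δm·c² = 0.478720 × 931.5 MeV/u = 445.928 MeV
Dividing by A = 51 gives 8.744 MeV per nucleon.

8.74 MeV/nucleon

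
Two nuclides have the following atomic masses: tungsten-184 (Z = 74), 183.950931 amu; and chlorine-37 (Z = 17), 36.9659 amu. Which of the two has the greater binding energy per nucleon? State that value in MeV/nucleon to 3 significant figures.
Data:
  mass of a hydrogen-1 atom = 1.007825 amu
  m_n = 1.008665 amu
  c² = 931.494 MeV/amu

chlorine-37; 8.57 MeV/nucleon

tungsten-184: Σm = 74(1.007825) + 110(1.008665) = 185.532200 amu; Δm = 1.581269 amu; E_B = 1472.9 MeV; E_B/A = 8.005 MeV
chlorine-37: Σm = 17(1.007825) + 20(1.008665) = 37.306325 amu; Δm = 0.340425 amu; E_B = 317.10 MeV; E_B/A = 8.570 MeV
chlorine-37 has the higher binding energy per nucleon, so it is the more tightly bound nucleus.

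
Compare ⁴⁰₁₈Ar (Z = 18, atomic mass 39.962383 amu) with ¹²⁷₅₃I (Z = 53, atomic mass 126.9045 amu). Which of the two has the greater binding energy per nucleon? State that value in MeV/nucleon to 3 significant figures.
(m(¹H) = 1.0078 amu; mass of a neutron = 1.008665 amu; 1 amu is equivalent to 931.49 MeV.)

⁴⁰₁₈Ar; 8.58 MeV/nucleon

⁴⁰₁₈Ar: Σm = 18(1.0078) + 22(1.008665) = 40.331030 amu; Δm = 0.368647 amu; E_B = 343.39 MeV; E_B/A = 8.5848 MeV
¹²⁷₅₃I: Σm = 53(1.0078) + 74(1.008665) = 128.054610 amu; Δm = 1.150110 amu; E_B = 1071.32 MeV; E_B/A = 8.436 MeV
⁴⁰₁₈Ar has the higher binding energy per nucleon, so it is the more tightly bound nucleus.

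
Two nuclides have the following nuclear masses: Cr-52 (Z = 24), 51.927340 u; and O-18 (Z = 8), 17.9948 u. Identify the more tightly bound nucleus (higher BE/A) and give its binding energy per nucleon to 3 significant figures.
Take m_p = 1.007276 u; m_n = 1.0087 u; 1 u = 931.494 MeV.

Cr-52; 8.79 MeV/nucleon

Cr-52: Σm = 24(1.007276) + 28(1.0087) = 52.418224 u; Δm = 0.490884 u; E_B = 457.26 MeV; E_B/A = 8.793 MeV
O-18: Σm = 8(1.007276) + 10(1.0087) = 18.145208 u; Δm = 0.150408 u; E_B = 140.104 MeV; E_B/A = 7.784 MeV
Cr-52 has the higher binding energy per nucleon, so it is the more tightly bound nucleus.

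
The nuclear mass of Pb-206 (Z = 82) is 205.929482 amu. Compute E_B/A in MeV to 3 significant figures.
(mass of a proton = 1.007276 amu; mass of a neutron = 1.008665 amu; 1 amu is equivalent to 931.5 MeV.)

7.88 MeV/nucleon

With 82 protons and 124 neutrons (A = 206):
Σm = 82·m_p + 124·m_n = 82.596632 + 125.074460 = 207.671092 amu
Δm = 207.671092 − 205.929482 = 1.741610 amu
E_B = 1.741610 × 931.5 = 1622.31 MeV
BE/A = 1622.31 MeV / 206 = 7.875 MeV/nucleon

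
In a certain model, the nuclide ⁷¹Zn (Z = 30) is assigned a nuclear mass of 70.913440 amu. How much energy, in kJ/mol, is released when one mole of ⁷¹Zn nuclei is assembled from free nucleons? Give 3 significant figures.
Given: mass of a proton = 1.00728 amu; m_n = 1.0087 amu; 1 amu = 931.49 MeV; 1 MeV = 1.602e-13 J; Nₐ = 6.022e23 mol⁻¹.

Mass of separated nucleons = 30(1.00728) + 41(1.0087) = 30.21840 + 41.3567 = 71.57510 amu
The mass defect is 71.57510 − 70.913440 = 0.661660 amu.
Converting to energy: 0.661660 amu × 931.49 MeV/amu = 616.330 MeV
Per nucleus in joules: 616.330 MeV × 1.602e-13 J/MeV = 9.8736e-11 J
Per mole: 9.8736e-11 J × 6.022e23 mol⁻¹ = 5.9459e+13 J/mol

5.95e+10 kJ/mol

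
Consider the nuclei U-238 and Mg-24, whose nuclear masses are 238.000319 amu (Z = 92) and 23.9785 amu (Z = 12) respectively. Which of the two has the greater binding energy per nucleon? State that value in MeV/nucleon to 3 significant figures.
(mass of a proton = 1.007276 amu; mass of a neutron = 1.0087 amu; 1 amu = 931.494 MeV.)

Mg-24; 8.28 MeV/nucleon

U-238: Σm = 92(1.007276) + 146(1.0087) = 239.939592 amu; Δm = 1.939273 amu; E_B = 1806.4 MeV; E_B/A = 7.590 MeV
Mg-24: Σm = 12(1.007276) + 12(1.0087) = 24.191712 amu; Δm = 0.213212 amu; E_B = 198.61 MeV; E_B/A = 8.275 MeV
Mg-24 has the higher binding energy per nucleon, so it is the more tightly bound nucleus.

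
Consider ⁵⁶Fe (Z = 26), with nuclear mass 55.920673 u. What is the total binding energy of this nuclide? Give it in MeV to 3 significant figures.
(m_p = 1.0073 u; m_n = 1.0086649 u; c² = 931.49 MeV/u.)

With 26 protons and 30 neutrons (A = 56):
Mass of separated nucleons = 26(1.0073) + 30(1.0086649) = 26.1898 + 30.2599470 = 56.4497470 u
The mass defect is 56.4497470 − 55.920673 = 0.5290740 u.
Binding energy = Δm·c² = 0.5290740 × 931.49 MeV/u = 492.827 MeV

493 MeV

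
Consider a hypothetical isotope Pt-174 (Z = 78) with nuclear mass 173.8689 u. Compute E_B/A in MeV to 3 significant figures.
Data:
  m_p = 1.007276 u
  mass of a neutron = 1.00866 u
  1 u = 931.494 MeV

8.19 MeV/nucleon

Z = 78, so N = A − Z = 174 − 78 = 96.
Σm = 78·m_p + 96·m_n = 78.567528 + 96.83136 = 175.398888 u
Δm = 175.398888 − 173.8689 = 1.529988 u
E_B = 1.529988 × 931.494 = 1425.17 MeV
BE/A = 1425.17 MeV / 174 = 8.191 MeV/nucleon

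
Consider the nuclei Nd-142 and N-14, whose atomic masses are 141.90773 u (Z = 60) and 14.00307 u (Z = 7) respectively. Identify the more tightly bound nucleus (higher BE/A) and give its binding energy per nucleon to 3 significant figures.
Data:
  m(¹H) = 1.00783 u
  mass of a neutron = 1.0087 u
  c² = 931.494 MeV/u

Nd-142; 8.37 MeV/nucleon

Nd-142: Σm = 60(1.00783) + 82(1.0087) = 143.18320 u; Δm = 1.27547 u; E_B = 1188.1 MeV; E_B/A = 8.367 MeV
N-14: Σm = 7(1.00783) + 7(1.0087) = 14.11571 u; Δm = 0.11264 u; E_B = 104.923 MeV; E_B/A = 7.4945 MeV
Nd-142 has the higher binding energy per nucleon, so it is the more tightly bound nucleus.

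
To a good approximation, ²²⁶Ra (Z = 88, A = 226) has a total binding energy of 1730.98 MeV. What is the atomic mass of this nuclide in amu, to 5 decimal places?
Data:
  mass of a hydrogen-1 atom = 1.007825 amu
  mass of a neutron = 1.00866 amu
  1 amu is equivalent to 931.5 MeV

226.02541 amu

Mass defect = 1730.98 MeV / (931.5 MeV/amu) = 1.8582716 amu
Constituent mass = 88(1.007825) + 138(1.00866) = 227.883680 amu
Atomic mass = 227.883680 − 1.8582716 = 226.0254084 amu ≈ 226.02541 amu (to 5 decimal places)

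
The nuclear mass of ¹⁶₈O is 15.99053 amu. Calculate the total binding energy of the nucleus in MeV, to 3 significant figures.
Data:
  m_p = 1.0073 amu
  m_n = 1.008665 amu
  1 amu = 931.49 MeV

The nucleus contains 8 protons and 16 − 8 = 8 neutrons.
Mass of separated nucleons = 8(1.0073) + 8(1.008665) = 8.0584 + 8.069320 = 16.127720 amu
The mass defect is 16.127720 − 15.99053 = 0.137190 amu.
Converting to energy: 0.137190 amu × 931.49 MeV/amu = 127.791 MeV

128 MeV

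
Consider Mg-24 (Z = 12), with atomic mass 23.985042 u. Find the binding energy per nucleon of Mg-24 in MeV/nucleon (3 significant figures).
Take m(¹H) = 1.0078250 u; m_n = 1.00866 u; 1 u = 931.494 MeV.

8.26 MeV/nucleon

With 12 protons and 12 neutrons (A = 24):
Mass of separated nucleons = 12(1.0078250) + 12(1.00866) = 12.0939000 + 12.10392 = 24.1978200 u
Δm = 24.1978200 − 23.985042 = 0.2127780 u
Converting to energy: 0.2127780 u × 931.494 MeV/u = 198.201 MeV
Dividing by A = 24 gives 8.258 MeV per nucleon.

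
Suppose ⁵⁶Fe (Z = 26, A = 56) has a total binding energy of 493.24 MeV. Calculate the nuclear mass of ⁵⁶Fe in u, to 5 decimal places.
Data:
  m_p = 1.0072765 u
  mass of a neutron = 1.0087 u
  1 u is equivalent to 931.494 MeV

55.92067 u

Mass defect = 493.24 MeV / (931.494 MeV/u) = 0.5295150 u
Constituent mass = 26(1.0072765) + 30(1.0087) = 56.4501890 u
Nuclear mass = 56.4501890 − 0.5295150 = 55.9206740 u ≈ 55.92067 u (to 5 decimal places)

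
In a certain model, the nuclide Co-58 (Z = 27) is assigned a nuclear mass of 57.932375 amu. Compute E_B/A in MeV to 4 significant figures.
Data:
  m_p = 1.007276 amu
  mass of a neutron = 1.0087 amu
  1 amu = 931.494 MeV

The nucleus contains 27 protons and 58 − 27 = 31 neutrons.
Total constituent mass: 27 × 1.007276 + 31 × 1.0087 = 58.466152 amu
Mass defect Δm = 58.466152 − 57.932375 = 0.533777 amu
Binding energy = Δm·c² = 0.533777 × 931.494 MeV/amu = 497.210 MeV
Dividing by A = 58 gives 8.573 MeV per nucleon.

8.573 MeV/nucleon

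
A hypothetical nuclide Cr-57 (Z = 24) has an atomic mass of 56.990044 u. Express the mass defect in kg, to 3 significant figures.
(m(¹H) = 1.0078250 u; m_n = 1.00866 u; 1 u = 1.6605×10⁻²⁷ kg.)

8.03e-28 kg

Z = 24, so N = A − Z = 57 − 24 = 33.
Total constituent mass: 24 × 1.0078250 + 33 × 1.00866 = 57.4735800 u
Δm = 57.4735800 − 56.990044 = 0.4835360 u
In SI units: 0.4835360 u × 1.6605×10⁻²⁷ kg/u = 8.0291e-28 kg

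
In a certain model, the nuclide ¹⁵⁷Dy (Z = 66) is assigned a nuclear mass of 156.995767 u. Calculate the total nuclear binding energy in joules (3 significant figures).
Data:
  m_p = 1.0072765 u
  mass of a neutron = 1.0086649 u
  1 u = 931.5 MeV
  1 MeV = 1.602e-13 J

1.90e-10 J

The nucleus contains 66 protons and 157 − 66 = 91 neutrons.
Mass of separated nucleons = 66(1.0072765) + 91(1.0086649) = 66.4802490 + 91.7885059 = 158.2687549 u
Δm = 158.2687549 − 156.995767 = 1.2729879 u
E_B = 1.2729879 × 931.5 = 1185.79 MeV
In joules: 1185.79 MeV × 1.602e-13 J/MeV = 1.8996e-10 J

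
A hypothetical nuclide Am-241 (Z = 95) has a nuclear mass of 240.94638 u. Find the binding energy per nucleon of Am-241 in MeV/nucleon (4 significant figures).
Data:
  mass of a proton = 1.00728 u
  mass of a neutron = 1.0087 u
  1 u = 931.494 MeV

7.790 MeV/nucleon

With 95 protons and 146 neutrons (A = 241):
Mass of separated nucleons = 95(1.00728) + 146(1.0087) = 95.69160 + 147.2702 = 242.96180 u
Δm = 242.96180 − 240.94638 = 2.01542 u
Binding energy = Δm·c² = 2.01542 × 931.494 MeV/u = 1877.35 MeV
BE/A = 1877.35 MeV / 241 = 7.790 MeV/nucleon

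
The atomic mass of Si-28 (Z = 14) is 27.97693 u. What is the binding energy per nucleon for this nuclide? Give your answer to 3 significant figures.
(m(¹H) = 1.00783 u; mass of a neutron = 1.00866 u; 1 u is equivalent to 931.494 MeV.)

8.45 MeV/nucleon

The nucleus contains 14 protons and 28 − 14 = 14 neutrons.
Mass of separated nucleons = 14(1.00783) + 14(1.00866) = 14.10962 + 14.12124 = 28.23086 u
Δm = 28.23086 − 27.97693 = 0.25393 u
E_B = 0.25393 × 931.494 = 236.534 MeV
Per nucleon: 236.534 / 28 = 8.448 MeV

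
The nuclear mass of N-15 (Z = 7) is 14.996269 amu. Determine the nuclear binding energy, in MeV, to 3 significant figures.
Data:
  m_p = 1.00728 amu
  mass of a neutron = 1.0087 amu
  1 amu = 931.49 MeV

116 MeV

With 7 protons and 8 neutrons (A = 15):
Total constituent mass: 7 × 1.00728 + 8 × 1.0087 = 15.12056 amu
Mass defect Δm = 15.12056 − 14.996269 = 0.124291 amu
E_B = 0.124291 × 931.49 = 115.776 MeV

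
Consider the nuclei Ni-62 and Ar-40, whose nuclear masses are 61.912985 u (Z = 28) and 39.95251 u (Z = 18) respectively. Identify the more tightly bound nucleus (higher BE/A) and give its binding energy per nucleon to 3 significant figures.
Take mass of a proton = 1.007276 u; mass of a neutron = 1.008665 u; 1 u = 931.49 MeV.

Ni-62: Σm = 28(1.007276) + 34(1.008665) = 62.498338 u; Δm = 0.585353 u; E_B = 545.25 MeV; E_B/A = 8.794 MeV
Ar-40: Σm = 18(1.007276) + 22(1.008665) = 40.321598 u; Δm = 0.369088 u; E_B = 343.80 MeV; E_B/A = 8.595 MeV
Ni-62 has the higher binding energy per nucleon, so it is the more tightly bound nucleus.

Ni-62; 8.79 MeV/nucleon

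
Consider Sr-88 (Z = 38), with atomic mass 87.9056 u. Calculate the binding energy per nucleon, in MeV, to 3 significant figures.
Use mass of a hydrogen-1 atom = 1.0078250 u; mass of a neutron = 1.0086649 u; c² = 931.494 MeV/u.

Mass of separated nucleons = 38(1.0078250) + 50(1.0086649) = 38.2973500 + 50.4332450 = 88.7305950 u
Mass defect Δm = 88.7305950 − 87.9056 = 0.8249950 u
E_B = 0.8249950 × 931.494 = 768.478 MeV
Per nucleon: 768.478 / 88 = 8.733 MeV

8.73 MeV/nucleon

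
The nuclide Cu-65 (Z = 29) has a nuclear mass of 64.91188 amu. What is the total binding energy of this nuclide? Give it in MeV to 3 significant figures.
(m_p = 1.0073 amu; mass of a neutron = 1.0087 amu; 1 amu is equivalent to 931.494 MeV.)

Σm = 29·m_p + 36·m_n = 29.2117 + 36.3132 = 65.5249 amu
Δm = 65.5249 − 64.91188 = 0.61302 amu
E_B = 0.61302 × 931.494 = 571.024 MeV

571 MeV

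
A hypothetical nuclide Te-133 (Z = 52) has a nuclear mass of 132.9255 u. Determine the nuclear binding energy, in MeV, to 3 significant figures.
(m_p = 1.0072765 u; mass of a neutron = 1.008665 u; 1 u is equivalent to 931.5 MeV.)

1080 MeV

Total constituent mass: 52 × 1.0072765 + 81 × 1.008665 = 134.0802430 u
Δm = 134.0802430 − 132.9255 = 1.1547430 u
Binding energy = Δm·c² = 1.1547430 × 931.5 MeV/u = 1075.64 MeV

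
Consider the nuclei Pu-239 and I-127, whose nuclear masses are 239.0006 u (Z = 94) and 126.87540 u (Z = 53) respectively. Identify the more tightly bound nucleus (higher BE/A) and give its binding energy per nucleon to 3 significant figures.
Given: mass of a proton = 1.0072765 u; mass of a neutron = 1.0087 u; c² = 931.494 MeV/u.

I-127; 8.46 MeV/nucleon

Pu-239: Σm = 94(1.0072765) + 145(1.0087) = 240.9454910 u; Δm = 1.9448910 u; E_B = 1811.7 MeV; E_B/A = 7.580 MeV
I-127: Σm = 53(1.0072765) + 74(1.0087) = 128.0294545 u; Δm = 1.1540545 u; E_B = 1074.99 MeV; E_B/A = 8.4645 MeV
I-127 has the higher binding energy per nucleon, so it is the more tightly bound nucleus.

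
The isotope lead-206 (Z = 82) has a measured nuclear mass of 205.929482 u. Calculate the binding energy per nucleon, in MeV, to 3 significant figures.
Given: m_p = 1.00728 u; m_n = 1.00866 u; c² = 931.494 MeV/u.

Mass of separated nucleons = 82(1.00728) + 124(1.00866) = 82.59696 + 125.07384 = 207.67080 u
Mass defect Δm = 207.67080 − 205.929482 = 1.741318 u
Binding energy = Δm·c² = 1.741318 × 931.494 MeV/u = 1622.03 MeV
Dividing by A = 206 gives 7.874 MeV per nucleon.

7.87 MeV/nucleon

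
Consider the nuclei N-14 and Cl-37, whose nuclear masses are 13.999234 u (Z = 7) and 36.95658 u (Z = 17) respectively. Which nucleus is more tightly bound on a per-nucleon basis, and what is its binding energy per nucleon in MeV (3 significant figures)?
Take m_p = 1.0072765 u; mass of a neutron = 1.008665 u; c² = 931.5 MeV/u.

N-14: Σm = 7(1.0072765) + 7(1.008665) = 14.1115905 u; Δm = 0.1123565 u; E_B = 104.66 MeV; E_B/A = 7.476 MeV
Cl-37: Σm = 17(1.0072765) + 20(1.008665) = 37.2970005 u; Δm = 0.3404205 u; E_B = 317.10 MeV; E_B/A = 8.570 MeV
Cl-37 has the higher binding energy per nucleon, so it is the more tightly bound nucleus.

Cl-37; 8.57 MeV/nucleon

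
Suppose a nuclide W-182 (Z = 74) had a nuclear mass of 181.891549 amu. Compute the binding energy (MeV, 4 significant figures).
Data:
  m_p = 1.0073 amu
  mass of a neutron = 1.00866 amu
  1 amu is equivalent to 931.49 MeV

Σm = 74·m_p + 108·m_n = 74.5402 + 108.93528 = 183.47548 amu
Mass defect Δm = 183.47548 − 181.891549 = 1.583931 amu
E_B = 1.583931 × 931.49 = 1475.42 MeV

1475 MeV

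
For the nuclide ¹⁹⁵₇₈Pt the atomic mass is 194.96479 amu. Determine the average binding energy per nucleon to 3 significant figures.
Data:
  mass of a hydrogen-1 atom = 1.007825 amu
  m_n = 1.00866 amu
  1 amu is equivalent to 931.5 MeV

7.92 MeV/nucleon

With 78 protons and 117 neutrons (A = 195):
Total constituent mass: 78 × 1.007825 + 117 × 1.00866 = 196.623570 amu
The mass defect is 196.623570 − 194.96479 = 1.658780 amu.
E_B = 1.658780 × 931.5 = 1545.15 MeV
Per nucleon: 1545.15 / 195 = 7.924 MeV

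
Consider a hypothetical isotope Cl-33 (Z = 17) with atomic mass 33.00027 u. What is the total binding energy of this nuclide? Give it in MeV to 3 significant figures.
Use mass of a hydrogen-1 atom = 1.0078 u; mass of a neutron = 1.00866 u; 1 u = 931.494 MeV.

The nucleus contains 17 protons and 33 − 17 = 16 neutrons.
Mass of separated nucleons = 17(1.0078) + 16(1.00866) = 17.1326 + 16.13856 = 33.27116 u
Δm = 33.27116 − 33.00027 = 0.27089 u
E_B = 0.27089 × 931.494 = 252.332 MeV

252 MeV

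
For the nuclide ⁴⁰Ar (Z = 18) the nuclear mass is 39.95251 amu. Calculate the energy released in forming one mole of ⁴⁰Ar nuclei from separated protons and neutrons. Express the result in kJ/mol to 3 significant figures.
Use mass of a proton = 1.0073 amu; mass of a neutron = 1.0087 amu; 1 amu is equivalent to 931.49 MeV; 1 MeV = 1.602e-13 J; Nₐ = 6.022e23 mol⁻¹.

3.33e+10 kJ/mol

With 18 protons and 22 neutrons (A = 40):
Mass of separated nucleons = 18(1.0073) + 22(1.0087) = 18.1314 + 22.1914 = 40.3228 amu
Δm = 40.3228 − 39.95251 = 0.37029 amu
Binding energy = Δm·c² = 0.37029 × 931.49 MeV/amu = 344.921 MeV
Per nucleus in joules: 344.921 MeV × 1.602e-13 J/MeV = 5.5256e-11 J
Per mole: 5.5256e-11 J × 6.022e23 mol⁻¹ = 3.3275e+13 J/mol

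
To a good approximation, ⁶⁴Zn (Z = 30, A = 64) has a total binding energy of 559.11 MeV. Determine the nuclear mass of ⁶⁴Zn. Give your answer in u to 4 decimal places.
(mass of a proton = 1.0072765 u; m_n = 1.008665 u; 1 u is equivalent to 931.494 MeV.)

63.9127 u

Mass defect = 559.11 MeV / (931.494 MeV/u) = 0.600229 u
Constituent mass = 30(1.0072765) + 34(1.008665) = 64.5129050 u
Nuclear mass = 64.5129050 − 0.600229 = 63.9126760 u ≈ 63.9127 u (to 4 decimal places)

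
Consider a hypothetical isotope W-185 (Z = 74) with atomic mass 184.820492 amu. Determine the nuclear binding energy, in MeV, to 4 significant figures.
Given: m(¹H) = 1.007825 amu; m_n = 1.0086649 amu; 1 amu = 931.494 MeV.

1603 MeV

Σm = 74·m(¹H) + 111·m_n = 74.579050 + 111.9618039 = 186.5408539 amu
Mass defect Δm = 186.5408539 − 184.820492 = 1.7203619 amu
Binding energy = Δm·c² = 1.7203619 × 931.494 MeV/amu = 1602.51 MeV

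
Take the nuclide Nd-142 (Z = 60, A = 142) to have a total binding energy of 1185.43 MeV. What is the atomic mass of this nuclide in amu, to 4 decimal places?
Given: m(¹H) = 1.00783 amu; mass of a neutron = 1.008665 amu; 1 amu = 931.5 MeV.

141.9077 amu

Mass defect = 1185.43 MeV / (931.5 MeV/amu) = 1.272603 amu
Constituent mass = 60(1.00783) + 82(1.008665) = 143.180330 amu
Atomic mass = 143.180330 − 1.272603 = 141.907727 amu ≈ 141.9077 amu (to 4 decimal places)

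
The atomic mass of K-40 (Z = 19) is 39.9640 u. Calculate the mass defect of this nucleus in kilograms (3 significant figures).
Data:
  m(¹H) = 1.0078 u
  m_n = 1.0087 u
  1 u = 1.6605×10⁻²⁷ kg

6.09e-28 kg

With 19 protons and 21 neutrons (A = 40):
Total constituent mass: 19 × 1.0078 + 21 × 1.0087 = 40.3309 u
Mass defect Δm = 40.3309 − 39.9640 = 0.3669 u
In SI units: 0.3669 u × 1.6605×10⁻²⁷ kg/u = 6.0924e-28 kg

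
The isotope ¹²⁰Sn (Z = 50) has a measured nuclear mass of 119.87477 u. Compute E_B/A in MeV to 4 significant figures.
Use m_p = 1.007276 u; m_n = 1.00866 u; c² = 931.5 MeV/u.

8.502 MeV/nucleon

With 50 protons and 70 neutrons (A = 120):
Total constituent mass: 50 × 1.007276 + 70 × 1.00866 = 120.970000 u
The mass defect is 120.970000 − 119.87477 = 1.095230 u.
E_B = 1.095230 × 931.5 = 1020.21 MeV
Per nucleon: 1020.21 / 120 = 8.502 MeV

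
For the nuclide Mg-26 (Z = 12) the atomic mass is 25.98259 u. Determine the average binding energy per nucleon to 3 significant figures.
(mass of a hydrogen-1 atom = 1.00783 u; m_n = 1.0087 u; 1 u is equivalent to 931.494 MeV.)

Mass of separated nucleons = 12(1.00783) + 14(1.0087) = 12.09396 + 14.1218 = 26.21576 u
Mass defect Δm = 26.21576 − 25.98259 = 0.23317 u
Converting to energy: 0.23317 u × 931.494 MeV/u = 217.196 MeV
Per nucleon: 217.196 / 26 = 8.354 MeV

8.35 MeV/nucleon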